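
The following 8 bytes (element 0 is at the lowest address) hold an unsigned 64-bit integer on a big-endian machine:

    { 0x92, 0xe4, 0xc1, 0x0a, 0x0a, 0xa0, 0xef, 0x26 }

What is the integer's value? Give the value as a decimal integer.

Big-endian stores the most-significant byte at the lowest address.
The bytes are already most-significant first: 0x92E4C10A0AA0EF26.
0x92E4C10A0AA0EF26 = 10584797273099661094.

10584797273099661094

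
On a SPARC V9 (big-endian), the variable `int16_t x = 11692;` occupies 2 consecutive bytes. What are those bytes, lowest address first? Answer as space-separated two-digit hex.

2D AC

11692 in hexadecimal, padded to 16 bits, is 0x2DAC.
Split into bytes (most-significant first): 2D AC.
Big-endian: lowest address holds the most-significant byte.
So the memory order matches the most-significant-first order: 2D AC.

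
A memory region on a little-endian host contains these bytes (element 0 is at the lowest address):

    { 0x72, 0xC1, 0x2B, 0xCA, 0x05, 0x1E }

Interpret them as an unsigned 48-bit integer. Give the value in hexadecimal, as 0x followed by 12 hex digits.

Little-endian stores the least-significant byte at the lowest address.
Reassemble most-significant byte first: 1E 05 CA 2B C1 72 → 0x1E05CA2BC172.

0x1E05CA2BC172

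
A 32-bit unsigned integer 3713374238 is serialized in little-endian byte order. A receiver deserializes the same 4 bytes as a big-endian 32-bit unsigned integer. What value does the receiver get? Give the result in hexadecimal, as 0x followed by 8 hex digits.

3713374238 in 32-bit hexadecimal is 0xDD55981E.
Stored little-endian, the bytes at ascending addresses are 1E 98 55 DD.
Read back as big-endian, the last byte is least significant, giving 0x1E9855DD.

0x1E9855DD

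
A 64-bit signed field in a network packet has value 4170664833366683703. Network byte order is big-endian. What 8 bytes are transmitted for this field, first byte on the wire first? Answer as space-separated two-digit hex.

4170664833366683703 in hexadecimal, padded to 64 bits, is 0x39E12D919E08F037.
Split into bytes (most-significant first): 39 E1 2D 91 9E 08 F0 37.
In big-endian order the high byte comes first in memory.
So the memory order matches the most-significant-first order: 39 E1 2D 91 9E 08 F0 37.

39 E1 2D 91 9E 08 F0 37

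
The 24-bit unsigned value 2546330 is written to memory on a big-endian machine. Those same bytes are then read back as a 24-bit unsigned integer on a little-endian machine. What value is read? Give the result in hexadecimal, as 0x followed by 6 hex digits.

0x9ADA26

2546330 in 24-bit hexadecimal is 0x26DA9A.
Stored big-endian, the bytes at ascending addresses are 26 DA 9A.
Read back as little-endian, the first byte is least significant, giving 0x9ADA26.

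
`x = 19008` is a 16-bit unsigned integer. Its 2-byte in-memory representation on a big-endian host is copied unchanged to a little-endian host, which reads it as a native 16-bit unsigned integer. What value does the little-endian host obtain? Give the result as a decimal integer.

16458

19008 in 16-bit hexadecimal is 0x4A40.
Stored big-endian, the bytes at ascending addresses are 4A 40.
Read back as little-endian, the first byte is least significant, giving 0x404A.
0x404A = 16458.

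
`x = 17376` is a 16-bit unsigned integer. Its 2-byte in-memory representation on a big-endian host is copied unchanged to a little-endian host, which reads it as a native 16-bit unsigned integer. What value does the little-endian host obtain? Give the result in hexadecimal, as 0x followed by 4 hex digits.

17376 in 16-bit hexadecimal is 0x43E0.
Stored big-endian, the bytes at ascending addresses are 43 E0.
Read back as little-endian, the first byte is least significant, giving 0xE043.

0xE043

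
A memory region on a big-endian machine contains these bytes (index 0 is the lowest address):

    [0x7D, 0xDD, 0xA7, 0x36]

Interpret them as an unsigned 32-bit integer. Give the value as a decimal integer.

2111678262

Big-endian: lowest address holds the most-significant byte.
The bytes are already most-significant first: 0x7DDDA736.
0x7DDDA736 = 2111678262.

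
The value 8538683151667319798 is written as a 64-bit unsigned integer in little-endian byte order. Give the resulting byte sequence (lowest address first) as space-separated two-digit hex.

8538683151667319798 in hexadecimal, padded to 64 bits, is 0x767F7F1628BE53F6.
Split into bytes (most-significant first): 76 7F 7F 16 28 BE 53 F6.
In little-endian order the low byte comes first in memory.
So at ascending addresses the bytes are F6 53 BE 28 16 7F 7F 76.

F6 53 BE 28 16 7F 7F 76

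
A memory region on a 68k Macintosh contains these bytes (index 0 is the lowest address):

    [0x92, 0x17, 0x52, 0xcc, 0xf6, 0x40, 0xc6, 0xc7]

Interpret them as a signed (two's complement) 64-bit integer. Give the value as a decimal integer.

Big-endian stores the most-significant byte at the lowest address.
The bytes are already most-significant first: 0x921752CCF640C6C7.
Top bit is set, so as a signed 64-bit value this is 0x921752CCF640C6C7 − 2^64 = -7919770379449481529.

-7919770379449481529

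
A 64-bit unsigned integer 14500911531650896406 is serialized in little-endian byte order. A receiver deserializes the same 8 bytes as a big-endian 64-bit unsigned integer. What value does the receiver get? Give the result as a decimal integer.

1644493891356212681

14500911531650896406 in 64-bit hexadecimal is 0xC93D96357B6AD216.
Stored little-endian, the bytes at ascending addresses are 16 D2 6A 7B 35 96 3D C9.
Read back as big-endian, the last byte is least significant, giving 0x16D26A7B35963DC9.
0x16D26A7B35963DC9 = 1644493891356212681.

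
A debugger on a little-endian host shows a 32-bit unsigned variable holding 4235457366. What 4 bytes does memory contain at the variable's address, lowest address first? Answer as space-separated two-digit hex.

4235457366 in hexadecimal, padded to 32 bits, is 0xFC73F356.
Split into bytes (most-significant first): FC 73 F3 56.
Little-endian: lowest address holds the least-significant byte.
So at ascending addresses the bytes are 56 F3 73 FC.

56 F3 73 FC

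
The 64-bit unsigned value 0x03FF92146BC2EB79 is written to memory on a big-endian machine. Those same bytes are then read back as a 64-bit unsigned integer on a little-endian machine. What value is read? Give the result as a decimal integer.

Stored big-endian, the bytes at ascending addresses are 03 FF 92 14 6B C2 EB 79.
Read back as little-endian, the first byte is least significant, giving 0x79EBC26B1492FF03.
0x79EBC26B1492FF03 = 8785329263278751491.

8785329263278751491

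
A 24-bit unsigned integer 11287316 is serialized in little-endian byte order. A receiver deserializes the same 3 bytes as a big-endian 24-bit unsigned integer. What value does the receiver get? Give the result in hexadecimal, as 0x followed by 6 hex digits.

11287316 in 24-bit hexadecimal is 0xAC3B14.
Stored little-endian, the bytes at ascending addresses are 14 3B AC.
Read back as big-endian, the last byte is least significant, giving 0x143BAC.

0x143BAC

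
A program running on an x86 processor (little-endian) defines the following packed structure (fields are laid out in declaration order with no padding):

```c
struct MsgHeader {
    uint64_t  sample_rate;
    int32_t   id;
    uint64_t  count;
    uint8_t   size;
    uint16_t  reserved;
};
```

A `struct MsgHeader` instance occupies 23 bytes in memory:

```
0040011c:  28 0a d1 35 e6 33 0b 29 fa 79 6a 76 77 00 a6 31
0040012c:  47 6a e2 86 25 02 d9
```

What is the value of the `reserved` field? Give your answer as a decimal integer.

`reserved` follows `sample_rate` (8 B), `id` (4 B), `count` (8 B), `size` (1 B), so it starts at offset 8 + 4 + 8 + 1 = 21 and occupies 2 bytes.
Bytes at offsets 21..22: 02 D9.
Little-endian: lowest address holds the least-significant byte.
Reassemble most-significant byte first: D9 02 → 0xD902.
0xD902 = 55554.

55554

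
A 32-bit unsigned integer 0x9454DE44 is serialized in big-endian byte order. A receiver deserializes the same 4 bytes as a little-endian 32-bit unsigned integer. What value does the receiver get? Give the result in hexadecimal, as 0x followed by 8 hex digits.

Stored big-endian, the bytes at ascending addresses are 94 54 DE 44.
Read back as little-endian, the first byte is least significant, giving 0x44DE5494.

0x44DE5494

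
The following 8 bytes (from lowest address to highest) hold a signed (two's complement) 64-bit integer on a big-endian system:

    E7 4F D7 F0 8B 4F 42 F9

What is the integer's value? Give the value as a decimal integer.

In big-endian order the high byte comes first in memory.
The bytes are already most-significant first: 0xE74FD7F08B4F42F9.
Top bit is set, so as a signed 64-bit value this is 0xE74FD7F08B4F42F9 − 2^64 = -1778965899658706183.

-1778965899658706183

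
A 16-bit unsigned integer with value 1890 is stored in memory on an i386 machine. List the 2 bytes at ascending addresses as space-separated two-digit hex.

62 07

1890 in hexadecimal, padded to 16 bits, is 0x0762.
Split into bytes (most-significant first): 07 62.
In little-endian order the low byte comes first in memory.
So at ascending addresses the bytes are 62 07.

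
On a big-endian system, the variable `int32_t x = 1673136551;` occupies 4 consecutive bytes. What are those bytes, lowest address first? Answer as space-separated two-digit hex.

63 BA 09 A7

1673136551 in hexadecimal, padded to 32 bits, is 0x63BA09A7.
Split into bytes (most-significant first): 63 BA 09 A7.
Big-endian stores the most-significant byte at the lowest address.
So the memory order matches the most-significant-first order: 63 BA 09 A7.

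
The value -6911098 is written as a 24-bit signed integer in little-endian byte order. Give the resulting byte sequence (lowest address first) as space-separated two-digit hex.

Two's complement of -6911098 in 24 bits: 6911098 = 0x69747A; invert → 0x968B85; add 1 → 0x968B86.
Split into bytes (most-significant first): 96 8B 86.
Little-endian: lowest address holds the least-significant byte.
So at ascending addresses the bytes are 86 8B 96.

86 8B 96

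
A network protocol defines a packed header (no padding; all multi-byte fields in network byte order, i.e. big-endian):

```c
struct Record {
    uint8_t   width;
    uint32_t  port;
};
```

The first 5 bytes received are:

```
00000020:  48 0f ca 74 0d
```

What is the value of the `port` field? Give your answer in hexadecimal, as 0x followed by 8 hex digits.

`port` follows `width` (1 byte), so it starts at byte offset 1 and occupies 4 bytes.
Bytes at offsets 1..4: 0F CA 74 0D.
Big-endian: lowest address holds the most-significant byte.
The bytes are already most-significant first: 0x0FCA740D.

0x0FCA740D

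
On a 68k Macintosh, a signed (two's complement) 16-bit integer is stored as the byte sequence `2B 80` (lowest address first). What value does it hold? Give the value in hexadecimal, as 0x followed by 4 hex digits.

Big-endian stores the most-significant byte at the lowest address.
The bytes are already most-significant first: 0x2B80.

0x2B80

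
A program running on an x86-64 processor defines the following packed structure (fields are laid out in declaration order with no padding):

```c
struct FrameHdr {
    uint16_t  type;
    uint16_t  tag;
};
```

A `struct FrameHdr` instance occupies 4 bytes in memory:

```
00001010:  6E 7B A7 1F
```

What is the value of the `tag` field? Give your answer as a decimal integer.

8103

`tag` follows `type` (2 bytes), so it starts at byte offset 2 and occupies 2 bytes.
Bytes at offsets 2..3: A7 1F.
Little-endian: lowest address holds the least-significant byte.
Reassemble most-significant byte first: 1F A7 → 0x1FA7.
0x1FA7 = 8103.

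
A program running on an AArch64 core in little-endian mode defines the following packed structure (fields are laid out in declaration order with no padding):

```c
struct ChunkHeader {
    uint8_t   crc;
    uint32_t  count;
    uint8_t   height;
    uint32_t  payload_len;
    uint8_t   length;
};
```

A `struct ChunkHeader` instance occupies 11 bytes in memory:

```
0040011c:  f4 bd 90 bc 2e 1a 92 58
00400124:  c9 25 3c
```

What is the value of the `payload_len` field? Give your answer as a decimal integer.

`payload_len` follows `crc` (1 B), `count` (4 B), `height` (1 B), so it starts at offset 1 + 4 + 1 = 6 and occupies 4 bytes.
Bytes at offsets 6..9: 92 58 C9 25.
In little-endian order the low byte comes first in memory.
Reassemble most-significant byte first: 25 C9 58 92 → 0x25C95892.
0x25C95892 = 633952402.

633952402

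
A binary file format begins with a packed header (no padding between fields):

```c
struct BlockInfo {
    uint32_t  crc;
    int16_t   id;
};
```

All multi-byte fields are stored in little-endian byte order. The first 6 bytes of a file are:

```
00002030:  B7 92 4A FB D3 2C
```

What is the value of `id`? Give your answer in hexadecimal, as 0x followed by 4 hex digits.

0x2CD3

`id` follows `crc` (4 bytes), so it starts at byte offset 4 and occupies 2 bytes.
Bytes at offsets 4..5: D3 2C.
Little-endian: lowest address holds the least-significant byte.
Reassemble most-significant byte first: 2C D3 → 0x2CD3.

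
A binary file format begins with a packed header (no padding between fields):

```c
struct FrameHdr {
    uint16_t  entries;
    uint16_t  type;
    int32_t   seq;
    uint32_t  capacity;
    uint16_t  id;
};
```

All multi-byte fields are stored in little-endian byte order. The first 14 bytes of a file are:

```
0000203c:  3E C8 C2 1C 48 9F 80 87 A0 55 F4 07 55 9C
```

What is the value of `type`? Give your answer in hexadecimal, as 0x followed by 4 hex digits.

0x1CC2

`type` follows `entries` (2 bytes), so it starts at byte offset 2 and occupies 2 bytes.
Bytes at offsets 2..3: C2 1C.
Little-endian stores the least-significant byte at the lowest address.
Reassemble most-significant byte first: 1C C2 → 0x1CC2.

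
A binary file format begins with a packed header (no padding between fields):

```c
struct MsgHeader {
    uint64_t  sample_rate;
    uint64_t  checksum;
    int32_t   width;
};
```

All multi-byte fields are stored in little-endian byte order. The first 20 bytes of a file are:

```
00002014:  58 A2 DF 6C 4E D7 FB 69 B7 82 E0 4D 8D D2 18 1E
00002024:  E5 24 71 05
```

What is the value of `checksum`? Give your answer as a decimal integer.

`checksum` follows `sample_rate` (8 bytes), so it starts at byte offset 8 and occupies 8 bytes.
Bytes at offsets 8..15: B7 82 E0 4D 8D D2 18 1E.
In little-endian order the low byte comes first in memory.
Reassemble most-significant byte first: 1E 18 D2 8D 4D E0 82 B7 → 0x1E18D28D4DE082B7.
0x1E18D28D4DE082B7 = 2168714724917674679.

2168714724917674679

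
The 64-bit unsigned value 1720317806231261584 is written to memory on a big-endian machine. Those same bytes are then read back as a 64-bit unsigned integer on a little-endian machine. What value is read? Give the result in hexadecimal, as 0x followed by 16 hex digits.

1720317806231261584 in 64-bit hexadecimal is 0x17DFCBEE1D319190.
Stored big-endian, the bytes at ascending addresses are 17 DF CB EE 1D 31 91 90.
Read back as little-endian, the first byte is least significant, giving 0x9091311DEECBDF17.

0x9091311DEECBDF17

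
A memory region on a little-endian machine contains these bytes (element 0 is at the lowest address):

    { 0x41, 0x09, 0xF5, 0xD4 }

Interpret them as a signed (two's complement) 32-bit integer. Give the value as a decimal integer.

Little-endian stores the least-significant byte at the lowest address.
Reassemble most-significant byte first: D4 F5 09 41 → 0xD4F50941.
Top bit is set, so as a signed 32-bit value this is 0xD4F50941 − 2^32 = -722138815.

-722138815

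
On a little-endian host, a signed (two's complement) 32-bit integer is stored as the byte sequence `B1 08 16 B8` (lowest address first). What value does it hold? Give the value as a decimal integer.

In little-endian order the low byte comes first in memory.
Reassemble most-significant byte first: B8 16 08 B1 → 0xB81608B1.
Top bit is set, so as a signed 32-bit value this is 0xB81608B1 − 2^32 = -1206515535.

-1206515535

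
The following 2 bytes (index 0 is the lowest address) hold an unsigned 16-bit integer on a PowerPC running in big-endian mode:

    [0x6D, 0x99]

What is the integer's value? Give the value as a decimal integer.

28057

Big-endian: lowest address holds the most-significant byte.
The bytes are already most-significant first: 0x6D99.
0x6D99 = 28057.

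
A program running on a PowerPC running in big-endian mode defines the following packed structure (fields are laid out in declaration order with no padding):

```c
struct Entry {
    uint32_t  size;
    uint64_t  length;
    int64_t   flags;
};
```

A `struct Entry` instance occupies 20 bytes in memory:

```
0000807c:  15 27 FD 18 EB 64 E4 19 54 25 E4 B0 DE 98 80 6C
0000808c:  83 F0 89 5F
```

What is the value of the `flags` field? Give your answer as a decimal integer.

-2407032797271127713

`flags` follows `size` (4 B), `length` (8 B), so it starts at offset 4 + 8 = 12 and occupies 8 bytes.
Bytes at offsets 12..19: DE 98 80 6C 83 F0 89 5F.
Big-endian stores the most-significant byte at the lowest address.
The bytes are already most-significant first: 0xDE98806C83F0895F.
Top bit is set, so as a signed 64-bit value this is 0xDE98806C83F0895F − 2^64 = -2407032797271127713.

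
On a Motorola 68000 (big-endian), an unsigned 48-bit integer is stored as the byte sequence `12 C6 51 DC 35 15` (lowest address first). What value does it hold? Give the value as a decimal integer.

In big-endian order the high byte comes first in memory.
The bytes are already most-significant first: 0x12C651DC3515.
0x12C651DC3515 = 20642986210581.

20642986210581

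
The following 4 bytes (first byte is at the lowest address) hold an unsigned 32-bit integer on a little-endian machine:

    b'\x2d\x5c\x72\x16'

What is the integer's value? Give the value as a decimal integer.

In little-endian order the low byte comes first in memory.
Reassemble most-significant byte first: 16 72 5C 2D → 0x16725C2D.
0x16725C2D = 376593453.

376593453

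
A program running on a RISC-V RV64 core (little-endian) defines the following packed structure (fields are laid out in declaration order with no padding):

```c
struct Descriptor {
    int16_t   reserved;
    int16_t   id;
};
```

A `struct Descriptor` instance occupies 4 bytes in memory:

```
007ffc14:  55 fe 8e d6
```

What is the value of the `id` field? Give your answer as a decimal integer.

-10610

`id` follows `reserved` (2 bytes), so it starts at byte offset 2 and occupies 2 bytes.
Bytes at offsets 2..3: 8E D6.
In little-endian order the low byte comes first in memory.
Reassemble most-significant byte first: D6 8E → 0xD68E.
Top bit is set, so as a signed 16-bit value this is 0xD68E − 2^16 = -10610.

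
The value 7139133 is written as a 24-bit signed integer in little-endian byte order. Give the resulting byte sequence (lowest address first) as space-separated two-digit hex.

3D EF 6C

7139133 in hexadecimal, padded to 24 bits, is 0x6CEF3D.
Split into bytes (most-significant first): 6C EF 3D.
Little-endian: lowest address holds the least-significant byte.
So at ascending addresses the bytes are 3D EF 6C.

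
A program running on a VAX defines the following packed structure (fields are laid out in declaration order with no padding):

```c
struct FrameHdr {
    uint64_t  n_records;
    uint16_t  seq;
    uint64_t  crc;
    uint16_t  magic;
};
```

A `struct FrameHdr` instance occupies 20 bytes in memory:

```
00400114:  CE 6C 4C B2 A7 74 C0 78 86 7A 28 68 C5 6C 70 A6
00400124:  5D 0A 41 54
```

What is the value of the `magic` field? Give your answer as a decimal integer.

21569

`magic` follows `n_records` (8 B), `seq` (2 B), `crc` (8 B), so it starts at offset 8 + 2 + 8 = 18 and occupies 2 bytes.
Bytes at offsets 18..19: 41 54.
In little-endian order the low byte comes first in memory.
Reassemble most-significant byte first: 54 41 → 0x5441.
0x5441 = 21569.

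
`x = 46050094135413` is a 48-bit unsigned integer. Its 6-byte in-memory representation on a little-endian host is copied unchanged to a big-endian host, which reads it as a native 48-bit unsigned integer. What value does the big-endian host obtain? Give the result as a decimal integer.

46050094135413 in 48-bit hexadecimal is 0x29E1DF80B875.
Stored little-endian, the bytes at ascending addresses are 75 B8 80 DF E1 29.
Read back as big-endian, the last byte is least significant, giving 0x75B880DFE129.
0x75B880DFE129 = 129435296588073.

129435296588073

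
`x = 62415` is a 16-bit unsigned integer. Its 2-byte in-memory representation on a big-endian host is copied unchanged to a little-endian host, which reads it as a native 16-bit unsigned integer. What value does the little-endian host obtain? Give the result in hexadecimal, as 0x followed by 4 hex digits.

0xCFF3

62415 in 16-bit hexadecimal is 0xF3CF.
Stored big-endian, the bytes at ascending addresses are F3 CF.
Read back as little-endian, the first byte is least significant, giving 0xCFF3.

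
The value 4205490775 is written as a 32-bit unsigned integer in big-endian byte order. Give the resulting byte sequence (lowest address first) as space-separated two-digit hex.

4205490775 in hexadecimal, padded to 32 bits, is 0xFAAAB257.
Split into bytes (most-significant first): FA AA B2 57.
In big-endian order the high byte comes first in memory.
So the memory order matches the most-significant-first order: FA AA B2 57.

FA AA B2 57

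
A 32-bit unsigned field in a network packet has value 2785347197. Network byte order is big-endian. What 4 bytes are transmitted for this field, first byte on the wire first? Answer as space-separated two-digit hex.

A6 05 06 7D

2785347197 in hexadecimal, padded to 32 bits, is 0xA605067D.
Split into bytes (most-significant first): A6 05 06 7D.
In big-endian order the high byte comes first in memory.
So the memory order matches the most-significant-first order: A6 05 06 7D.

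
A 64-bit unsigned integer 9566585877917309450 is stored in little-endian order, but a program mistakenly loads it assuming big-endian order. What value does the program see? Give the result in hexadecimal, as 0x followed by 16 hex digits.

9566585877917309450 in 64-bit hexadecimal is 0x84C3572B86879A0A.
Stored little-endian, the bytes at ascending addresses are 0A 9A 87 86 2B 57 C3 84.
Read back as big-endian, the last byte is least significant, giving 0x0A9A87862B57C384.

0x0A9A87862B57C384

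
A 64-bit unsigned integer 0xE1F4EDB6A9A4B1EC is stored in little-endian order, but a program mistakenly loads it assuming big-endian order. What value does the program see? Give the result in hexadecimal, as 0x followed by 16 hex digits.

0xECB1A4A9B6EDF4E1

Stored little-endian, the bytes at ascending addresses are EC B1 A4 A9 B6 ED F4 E1.
Read back as big-endian, the last byte is least significant, giving 0xECB1A4A9B6EDF4E1.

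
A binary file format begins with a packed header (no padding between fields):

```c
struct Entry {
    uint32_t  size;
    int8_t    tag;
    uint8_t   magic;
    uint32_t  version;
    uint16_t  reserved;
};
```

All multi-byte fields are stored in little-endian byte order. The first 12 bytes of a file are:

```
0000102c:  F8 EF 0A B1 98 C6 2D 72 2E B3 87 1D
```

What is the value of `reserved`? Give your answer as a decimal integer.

7559

`reserved` follows `size` (4 B), `tag` (1 B), `magic` (1 B), `version` (4 B), so it starts at offset 4 + 1 + 1 + 4 = 10 and occupies 2 bytes.
Bytes at offsets 10..11: 87 1D.
Little-endian stores the least-significant byte at the lowest address.
Reassemble most-significant byte first: 1D 87 → 0x1D87.
0x1D87 = 7559.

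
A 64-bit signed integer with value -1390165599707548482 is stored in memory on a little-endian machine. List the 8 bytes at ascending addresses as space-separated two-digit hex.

BE B4 76 A2 C0 23 B5 EC

Two's complement of -1390165599707548482 in 64 bits: 1390165599707548482 = 0x134ADC3F5D894B42; invert → 0xECB523C0A276B4BD; add 1 → 0xECB523C0A276B4BE.
Split into bytes (most-significant first): EC B5 23 C0 A2 76 B4 BE.
Little-endian stores the least-significant byte at the lowest address.
So at ascending addresses the bytes are BE B4 76 A2 C0 23 B5 EC.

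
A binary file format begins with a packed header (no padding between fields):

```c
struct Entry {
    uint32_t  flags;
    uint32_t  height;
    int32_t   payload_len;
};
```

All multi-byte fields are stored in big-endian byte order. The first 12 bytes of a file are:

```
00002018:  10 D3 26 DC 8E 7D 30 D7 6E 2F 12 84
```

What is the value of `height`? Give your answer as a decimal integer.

2390569175

`height` follows `flags` (4 bytes), so it starts at byte offset 4 and occupies 4 bytes.
Bytes at offsets 4..7: 8E 7D 30 D7.
Big-endian stores the most-significant byte at the lowest address.
The bytes are already most-significant first: 0x8E7D30D7.
0x8E7D30D7 = 2390569175.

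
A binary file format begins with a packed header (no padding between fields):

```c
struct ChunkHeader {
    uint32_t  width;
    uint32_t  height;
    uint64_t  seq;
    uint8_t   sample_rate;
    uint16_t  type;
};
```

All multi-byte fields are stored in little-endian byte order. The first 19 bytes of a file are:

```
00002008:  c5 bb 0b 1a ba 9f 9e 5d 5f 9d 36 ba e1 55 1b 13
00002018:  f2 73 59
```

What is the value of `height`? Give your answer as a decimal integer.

`height` follows `width` (4 bytes), so it starts at byte offset 4 and occupies 4 bytes.
Bytes at offsets 4..7: BA 9F 9E 5D.
In little-endian order the low byte comes first in memory.
Reassemble most-significant byte first: 5D 9E 9F BA → 0x5D9E9FBA.
0x5D9E9FBA = 1570676666.

1570676666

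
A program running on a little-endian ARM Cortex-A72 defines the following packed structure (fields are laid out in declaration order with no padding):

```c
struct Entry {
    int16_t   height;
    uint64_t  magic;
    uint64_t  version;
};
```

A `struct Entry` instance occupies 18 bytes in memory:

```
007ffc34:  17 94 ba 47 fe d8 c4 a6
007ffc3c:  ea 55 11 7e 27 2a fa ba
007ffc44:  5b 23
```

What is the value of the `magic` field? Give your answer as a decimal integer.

`magic` follows `height` (2 bytes), so it starts at byte offset 2 and occupies 8 bytes.
Bytes at offsets 2..9: BA 47 FE D8 C4 A6 EA 55.
In little-endian order the low byte comes first in memory.
Reassemble most-significant byte first: 55 EA A6 C4 D8 FE 47 BA → 0x55EAA6C4D8FE47BA.
0x55EAA6C4D8FE47BA = 6190944002158512058.

6190944002158512058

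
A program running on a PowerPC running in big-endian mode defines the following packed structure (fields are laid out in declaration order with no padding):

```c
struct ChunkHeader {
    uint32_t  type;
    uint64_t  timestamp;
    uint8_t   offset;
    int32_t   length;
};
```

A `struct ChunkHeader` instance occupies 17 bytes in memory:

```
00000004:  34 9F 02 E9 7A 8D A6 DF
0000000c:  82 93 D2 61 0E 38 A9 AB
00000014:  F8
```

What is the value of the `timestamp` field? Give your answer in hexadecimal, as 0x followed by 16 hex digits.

`timestamp` follows `type` (4 bytes), so it starts at byte offset 4 and occupies 8 bytes.
Bytes at offsets 4..11: 7A 8D A6 DF 82 93 D2 61.
In big-endian order the high byte comes first in memory.
The bytes are already most-significant first: 0x7A8DA6DF8293D261.

0x7A8DA6DF8293D261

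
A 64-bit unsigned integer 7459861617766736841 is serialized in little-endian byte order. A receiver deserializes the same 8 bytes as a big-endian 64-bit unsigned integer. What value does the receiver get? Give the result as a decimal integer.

7459861617766736841 in 64-bit hexadecimal is 0x6786C09E088EA3C9.
Stored little-endian, the bytes at ascending addresses are C9 A3 8E 08 9E C0 86 67.
Read back as big-endian, the last byte is least significant, giving 0xC9A38E089EC08667.
0xC9A38E089EC08667 = 14529612990501652071.

14529612990501652071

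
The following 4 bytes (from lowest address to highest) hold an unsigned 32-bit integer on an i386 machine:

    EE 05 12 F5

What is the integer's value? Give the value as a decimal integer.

4111599086

Little-endian: lowest address holds the least-significant byte.
Reassemble most-significant byte first: F5 12 05 EE → 0xF51205EE.
0xF51205EE = 4111599086.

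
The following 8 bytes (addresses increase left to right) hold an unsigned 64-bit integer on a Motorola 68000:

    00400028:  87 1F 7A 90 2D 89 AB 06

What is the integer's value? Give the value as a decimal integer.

Big-endian stores the most-significant byte at the lowest address.
The bytes are already most-significant first: 0x871F7A902D89AB06.
0x871F7A902D89AB06 = 9736635679056177926.

9736635679056177926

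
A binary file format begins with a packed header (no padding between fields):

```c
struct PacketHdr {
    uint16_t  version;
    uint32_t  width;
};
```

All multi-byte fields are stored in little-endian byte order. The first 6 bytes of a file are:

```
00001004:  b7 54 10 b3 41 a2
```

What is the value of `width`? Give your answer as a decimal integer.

`width` follows `version` (2 bytes), so it starts at byte offset 2 and occupies 4 bytes.
Bytes at offsets 2..5: 10 B3 41 A2.
In little-endian order the low byte comes first in memory.
Reassemble most-significant byte first: A2 41 B3 10 → 0xA241B310.
0xA241B310 = 2722214672.

2722214672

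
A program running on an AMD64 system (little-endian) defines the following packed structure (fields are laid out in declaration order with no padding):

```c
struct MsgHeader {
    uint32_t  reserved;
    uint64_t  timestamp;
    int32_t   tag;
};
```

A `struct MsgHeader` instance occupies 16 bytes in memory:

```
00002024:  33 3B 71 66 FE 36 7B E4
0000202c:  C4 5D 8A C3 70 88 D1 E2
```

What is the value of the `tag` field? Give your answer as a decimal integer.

`tag` follows `reserved` (4 B), `timestamp` (8 B), so it starts at offset 4 + 8 = 12 and occupies 4 bytes.
Bytes at offsets 12..15: 70 88 D1 E2.
Little-endian: lowest address holds the least-significant byte.
Reassemble most-significant byte first: E2 D1 88 70 → 0xE2D18870.
Top bit is set, so as a signed 32-bit value this is 0xE2D18870 − 2^32 = -489584528.

-489584528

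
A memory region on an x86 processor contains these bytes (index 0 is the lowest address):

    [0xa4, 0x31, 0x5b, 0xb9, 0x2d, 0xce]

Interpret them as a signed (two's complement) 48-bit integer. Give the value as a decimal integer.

In little-endian order the low byte comes first in memory.
Reassemble most-significant byte first: CE 2D B9 5B 31 A4 → 0xCE2DB95B31A4.
Top bit is set, so as a signed 48-bit value this is 0xCE2DB95B31A4 − 2^48 = -54779198099036.

-54779198099036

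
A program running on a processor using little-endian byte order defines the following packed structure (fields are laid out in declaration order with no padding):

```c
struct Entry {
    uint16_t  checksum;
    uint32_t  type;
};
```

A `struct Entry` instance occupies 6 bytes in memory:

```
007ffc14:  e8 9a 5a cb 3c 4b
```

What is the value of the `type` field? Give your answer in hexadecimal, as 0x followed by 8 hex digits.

`type` follows `checksum` (2 bytes), so it starts at byte offset 2 and occupies 4 bytes.
Bytes at offsets 2..5: 5A CB 3C 4B.
Little-endian: lowest address holds the least-significant byte.
Reassemble most-significant byte first: 4B 3C CB 5A → 0x4B3CCB5A.

0x4B3CCB5A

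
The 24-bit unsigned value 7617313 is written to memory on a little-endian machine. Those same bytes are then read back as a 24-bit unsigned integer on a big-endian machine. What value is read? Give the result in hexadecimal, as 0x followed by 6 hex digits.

7617313 in 24-bit hexadecimal is 0x743B21.
Stored little-endian, the bytes at ascending addresses are 21 3B 74.
Read back as big-endian, the last byte is least significant, giving 0x213B74.

0x213B74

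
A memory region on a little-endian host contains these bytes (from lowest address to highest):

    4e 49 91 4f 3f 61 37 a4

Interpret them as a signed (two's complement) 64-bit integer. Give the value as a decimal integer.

-6613710603224528562

Little-endian: lowest address holds the least-significant byte.
Reassemble most-significant byte first: A4 37 61 3F 4F 91 49 4E → 0xA437613F4F91494E.
Top bit is set, so as a signed 64-bit value this is 0xA437613F4F91494E − 2^64 = -6613710603224528562.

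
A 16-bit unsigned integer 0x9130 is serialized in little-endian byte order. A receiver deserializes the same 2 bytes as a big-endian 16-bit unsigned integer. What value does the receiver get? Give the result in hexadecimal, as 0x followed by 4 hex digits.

Stored little-endian, the bytes at ascending addresses are 30 91.
Read back as big-endian, the last byte is least significant, giving 0x3091.

0x3091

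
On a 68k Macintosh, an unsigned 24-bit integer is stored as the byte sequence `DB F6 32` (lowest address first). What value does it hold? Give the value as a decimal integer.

14415410

In big-endian order the high byte comes first in memory.
The bytes are already most-significant first: 0xDBF632.
0xDBF632 = 14415410.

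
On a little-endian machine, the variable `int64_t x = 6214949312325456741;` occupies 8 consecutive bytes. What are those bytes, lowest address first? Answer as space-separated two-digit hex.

6214949312325456741 in hexadecimal, padded to 64 bits, is 0x563FEF78AA379365.
Split into bytes (most-significant first): 56 3F EF 78 AA 37 93 65.
In little-endian order the low byte comes first in memory.
So at ascending addresses the bytes are 65 93 37 AA 78 EF 3F 56.

65 93 37 AA 78 EF 3F 56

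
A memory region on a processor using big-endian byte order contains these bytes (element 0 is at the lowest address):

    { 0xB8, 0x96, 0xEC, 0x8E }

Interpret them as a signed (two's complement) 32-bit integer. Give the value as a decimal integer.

Big-endian stores the most-significant byte at the lowest address.
The bytes are already most-significant first: 0xB896EC8E.
Top bit is set, so as a signed 32-bit value this is 0xB896EC8E − 2^32 = -1198068594.

-1198068594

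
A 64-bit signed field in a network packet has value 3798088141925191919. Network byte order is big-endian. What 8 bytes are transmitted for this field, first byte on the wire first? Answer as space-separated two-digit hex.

34 B5 85 0A BD 13 10 EF

3798088141925191919 in hexadecimal, padded to 64 bits, is 0x34B5850ABD1310EF.
Split into bytes (most-significant first): 34 B5 85 0A BD 13 10 EF.
Big-endian: lowest address holds the most-significant byte.
So the memory order matches the most-significant-first order: 34 B5 85 0A BD 13 10 EF.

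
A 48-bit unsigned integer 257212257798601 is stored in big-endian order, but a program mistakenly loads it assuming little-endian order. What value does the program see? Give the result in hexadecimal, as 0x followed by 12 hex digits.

257212257798601 in 48-bit hexadecimal is 0xE9EEE54209C9.
Stored big-endian, the bytes at ascending addresses are E9 EE E5 42 09 C9.
Read back as little-endian, the first byte is least significant, giving 0xC90942E5EEE9.

0xC90942E5EEE9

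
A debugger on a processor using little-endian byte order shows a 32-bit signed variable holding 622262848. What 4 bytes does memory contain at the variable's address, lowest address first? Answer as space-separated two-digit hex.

40 FA 16 25

622262848 in hexadecimal, padded to 32 bits, is 0x2516FA40.
Split into bytes (most-significant first): 25 16 FA 40.
In little-endian order the low byte comes first in memory.
So at ascending addresses the bytes are 40 FA 16 25.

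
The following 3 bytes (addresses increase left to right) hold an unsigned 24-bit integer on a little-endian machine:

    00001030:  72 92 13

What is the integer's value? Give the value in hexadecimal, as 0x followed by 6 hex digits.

Little-endian stores the least-significant byte at the lowest address.
Reassemble most-significant byte first: 13 92 72 → 0x139272.

0x139272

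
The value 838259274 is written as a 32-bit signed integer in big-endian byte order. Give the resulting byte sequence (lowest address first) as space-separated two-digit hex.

838259274 in hexadecimal, padded to 32 bits, is 0x31F6D24A.
Split into bytes (most-significant first): 31 F6 D2 4A.
In big-endian order the high byte comes first in memory.
So the memory order matches the most-significant-first order: 31 F6 D2 4A.

31 F6 D2 4A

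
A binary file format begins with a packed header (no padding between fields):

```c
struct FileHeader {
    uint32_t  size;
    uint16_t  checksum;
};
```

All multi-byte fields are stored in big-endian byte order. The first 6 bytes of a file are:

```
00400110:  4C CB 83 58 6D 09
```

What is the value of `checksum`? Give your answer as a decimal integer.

`checksum` follows `size` (4 bytes), so it starts at byte offset 4 and occupies 2 bytes.
Bytes at offsets 4..5: 6D 09.
In big-endian order the high byte comes first in memory.
The bytes are already most-significant first: 0x6D09.
0x6D09 = 27913.

27913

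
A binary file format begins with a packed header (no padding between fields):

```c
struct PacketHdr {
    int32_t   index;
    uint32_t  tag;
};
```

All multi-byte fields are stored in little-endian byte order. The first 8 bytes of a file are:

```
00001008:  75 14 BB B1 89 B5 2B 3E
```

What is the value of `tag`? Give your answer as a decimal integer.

`tag` follows `index` (4 bytes), so it starts at byte offset 4 and occupies 4 bytes.
Bytes at offsets 4..7: 89 B5 2B 3E.
Little-endian: lowest address holds the least-significant byte.
Reassemble most-significant byte first: 3E 2B B5 89 → 0x3E2BB589.
0x3E2BB589 = 1043051913.

1043051913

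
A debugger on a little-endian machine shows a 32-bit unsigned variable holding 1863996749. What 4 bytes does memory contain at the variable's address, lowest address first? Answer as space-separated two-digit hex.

4D 55 1A 6F

1863996749 in hexadecimal, padded to 32 bits, is 0x6F1A554D.
Split into bytes (most-significant first): 6F 1A 55 4D.
Little-endian: lowest address holds the least-significant byte.
So at ascending addresses the bytes are 4D 55 1A 6F.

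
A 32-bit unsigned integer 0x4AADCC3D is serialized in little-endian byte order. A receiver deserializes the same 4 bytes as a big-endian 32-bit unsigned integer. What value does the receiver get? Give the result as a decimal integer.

Stored little-endian, the bytes at ascending addresses are 3D CC AD 4A.
Read back as big-endian, the last byte is least significant, giving 0x3DCCAD4A.
0x3DCCAD4A = 1036823882.

1036823882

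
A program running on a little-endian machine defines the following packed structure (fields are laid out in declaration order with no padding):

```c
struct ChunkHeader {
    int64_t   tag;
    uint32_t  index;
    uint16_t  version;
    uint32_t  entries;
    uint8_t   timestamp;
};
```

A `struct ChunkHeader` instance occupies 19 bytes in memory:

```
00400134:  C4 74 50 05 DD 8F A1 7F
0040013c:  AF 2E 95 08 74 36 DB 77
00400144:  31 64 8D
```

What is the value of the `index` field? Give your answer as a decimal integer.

`index` follows `tag` (8 bytes), so it starts at byte offset 8 and occupies 4 bytes.
Bytes at offsets 8..11: AF 2E 95 08.
In little-endian order the low byte comes first in memory.
Reassemble most-significant byte first: 08 95 2E AF → 0x08952EAF.
0x08952EAF = 143994543.

143994543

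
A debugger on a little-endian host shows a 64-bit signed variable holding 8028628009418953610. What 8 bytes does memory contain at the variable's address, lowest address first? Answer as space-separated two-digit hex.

8A 13 2B 17 A3 6A 6B 6F

8028628009418953610 in hexadecimal, padded to 64 bits, is 0x6F6B6AA3172B138A.
Split into bytes (most-significant first): 6F 6B 6A A3 17 2B 13 8A.
Little-endian stores the least-significant byte at the lowest address.
So at ascending addresses the bytes are 8A 13 2B 17 A3 6A 6B 6F.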